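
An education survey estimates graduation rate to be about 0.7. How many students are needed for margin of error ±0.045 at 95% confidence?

n = z²p(1-p)/E² = 1.96²×0.7×0.3/0.045² = 398.4 → n = 399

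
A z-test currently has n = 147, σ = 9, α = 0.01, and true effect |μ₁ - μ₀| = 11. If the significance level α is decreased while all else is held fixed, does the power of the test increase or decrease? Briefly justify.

Power decreases: a smaller α raises the critical value, so less of the H₁ sampling distribution falls in the rejection region.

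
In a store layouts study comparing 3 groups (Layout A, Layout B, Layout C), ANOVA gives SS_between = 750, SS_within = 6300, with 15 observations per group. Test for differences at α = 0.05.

df_between = 2, df_within = 42. F = MS_between/MS_within = 375.0/150.0 = 2.5. F_crit ≈ 3.22. Fail to reject H₀.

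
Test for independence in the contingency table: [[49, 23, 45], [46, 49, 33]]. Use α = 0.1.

χ² = 10.858. df = 2, critical = 4.605. Reject H₀. Variables are dependent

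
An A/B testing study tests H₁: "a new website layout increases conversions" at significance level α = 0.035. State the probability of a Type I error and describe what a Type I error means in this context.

P(Type I error) = α = 0.035. A Type I error is rejecting H₀ when H₀ is actually true (false positive) — here, concluding that a new website layout increases conversions when in fact this is not the case. Consequence: rolling out a layout that doesn't actually help — wasted engineering effort.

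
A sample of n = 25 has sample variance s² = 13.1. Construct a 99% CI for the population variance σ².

df = 24. χ²_{0.005} = 45.559, χ²_{0.995} = 9.886. CI for σ² = ((n-1)s²/χ²_{α/2}, (n-1)s²/χ²_{1-α/2}) = (24·13.1/45.559, 24·13.1/9.886) = (6.9, 31.8)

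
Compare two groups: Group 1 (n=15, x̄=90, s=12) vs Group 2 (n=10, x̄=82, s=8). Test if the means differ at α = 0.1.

Pooled sp = 10.62. t = 1.846, df = 23. Critical t = ±1.714. Reject H₀.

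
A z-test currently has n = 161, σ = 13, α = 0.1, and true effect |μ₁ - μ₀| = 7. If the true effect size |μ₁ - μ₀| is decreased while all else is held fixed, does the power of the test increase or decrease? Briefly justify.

Power decreases: a smaller true effect decreases the non-centrality λ = |μ₁ - μ₀|/(σ/√n).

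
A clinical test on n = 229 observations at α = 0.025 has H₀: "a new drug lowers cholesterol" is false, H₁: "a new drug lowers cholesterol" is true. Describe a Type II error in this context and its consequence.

Type II error: failing to reject H₀ when it is false — concluding that a new drug lowers cholesterol is not supported when in fact it is. Consequence: shelving an effective drug — patients miss out on a treatment that would have helped.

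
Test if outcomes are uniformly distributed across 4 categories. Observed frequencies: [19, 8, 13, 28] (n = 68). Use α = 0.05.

Expected = 17 each. χ² = Σ(O-E)²/E = 13.059. df = 3, critical value = 7.815. Reject H₀.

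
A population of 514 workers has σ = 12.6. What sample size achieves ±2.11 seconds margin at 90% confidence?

Without FPC: n₀ = (1.645×12.6/2.11)² = 96.496. With FPC: n = n₀N/(n₀+N-1) = 81.4 → n = 82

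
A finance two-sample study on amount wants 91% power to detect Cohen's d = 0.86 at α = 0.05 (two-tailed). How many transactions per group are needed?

z_{α/2} = 1.96, z_β = Φ⁻¹(0.91) = 1.341. For large effect (d = 0.86): n per group = 2(z_{α/2} + z_β)²/d² = 2(1.96 + 1.341)²/0.86² = 29.5 → 30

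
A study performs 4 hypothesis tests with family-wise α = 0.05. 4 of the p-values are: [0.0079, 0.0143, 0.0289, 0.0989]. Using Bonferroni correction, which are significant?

Bonferroni α = 0.05/4 = 0.0125. Significant p-values: [0.0079]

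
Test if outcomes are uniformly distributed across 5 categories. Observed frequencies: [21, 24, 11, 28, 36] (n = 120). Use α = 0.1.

Expected = 24 each. χ² = Σ(O-E)²/E = 14.083. df = 4, critical value = 7.779. Reject H₀.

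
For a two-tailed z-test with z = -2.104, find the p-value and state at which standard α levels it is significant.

p = 2·P(Z > |-2.104|) = 2·(1 - Φ(2.104)) ≈ 0.0354. Significant at α = 0.1; Significant at α = 0.05.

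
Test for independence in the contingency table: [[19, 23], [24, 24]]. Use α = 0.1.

χ² = 0.204. df = 1, critical = 2.706. Fail to reject H₀. No evidence of dependence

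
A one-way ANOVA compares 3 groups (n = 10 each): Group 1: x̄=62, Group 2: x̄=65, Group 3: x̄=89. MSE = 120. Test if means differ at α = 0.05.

Grand mean = 72.0. SS_between = 4380.0, MS_between = 2190.0. F = 18.25, F_crit ≈ 3.354. Reject H₀.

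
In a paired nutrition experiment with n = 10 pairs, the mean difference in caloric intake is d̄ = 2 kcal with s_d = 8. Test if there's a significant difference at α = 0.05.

t = d̄/(s_d/√n) = 2/(8/√10) = 0.791. df = 9, critical t = ±2.262. Fail to reject H₀.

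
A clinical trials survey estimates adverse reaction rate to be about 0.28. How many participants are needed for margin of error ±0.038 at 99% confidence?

n = z²p(1-p)/E² = 2.576²×0.28×0.72/0.038² = 926.4 → n = 927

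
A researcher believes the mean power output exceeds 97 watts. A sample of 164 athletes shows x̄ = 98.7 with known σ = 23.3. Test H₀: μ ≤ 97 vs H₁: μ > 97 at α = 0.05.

z = 0.934. Critical value: 1.645. Fail to reject H₀.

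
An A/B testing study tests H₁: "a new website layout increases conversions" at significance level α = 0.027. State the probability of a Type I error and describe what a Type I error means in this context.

P(Type I error) = α = 0.027. A Type I error is rejecting H₀ when H₀ is actually true (false positive) — here, concluding that a new website layout increases conversions when in fact this is not the case. Consequence: rolling out a layout that doesn't actually help — wasted engineering effort.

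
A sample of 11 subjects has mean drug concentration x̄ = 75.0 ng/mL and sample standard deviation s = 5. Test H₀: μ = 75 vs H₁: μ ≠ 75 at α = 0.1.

t = (x̄ - μ₀)/(s/√n) = (75.0 - 75)/(5/√11) = 0.0. df = 10, critical t = ±1.812. Fail to reject H₀.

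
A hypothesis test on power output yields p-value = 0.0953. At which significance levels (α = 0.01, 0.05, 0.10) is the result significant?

p = 0.0953. Significant at: α = 0.1.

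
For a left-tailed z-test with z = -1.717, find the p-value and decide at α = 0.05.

p = P(Z < -1.717) = Φ(-1.717) ≈ 0.043. Since p < 0.05, reject H₀ (significant) at α = 0.05.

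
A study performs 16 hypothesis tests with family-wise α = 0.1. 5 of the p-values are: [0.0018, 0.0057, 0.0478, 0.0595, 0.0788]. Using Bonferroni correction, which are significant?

Bonferroni α = 0.1/16 = 0.00625. Significant p-values: [0.0018, 0.0057]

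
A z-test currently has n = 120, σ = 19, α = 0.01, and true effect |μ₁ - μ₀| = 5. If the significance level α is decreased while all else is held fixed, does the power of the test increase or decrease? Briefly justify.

Power decreases: a smaller α raises the critical value, so less of the H₁ sampling distribution falls in the rejection region.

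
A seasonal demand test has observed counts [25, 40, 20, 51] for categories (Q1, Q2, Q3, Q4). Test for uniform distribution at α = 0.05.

Expected = 34 each. χ² = Σ(O-E)²/E = 17.706. df = 3, critical value = 7.815. Reject H₀.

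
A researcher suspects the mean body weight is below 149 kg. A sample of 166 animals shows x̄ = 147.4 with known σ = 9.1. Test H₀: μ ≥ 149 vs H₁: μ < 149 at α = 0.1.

z = -2.265. Critical value: -1.28. Reject H₀.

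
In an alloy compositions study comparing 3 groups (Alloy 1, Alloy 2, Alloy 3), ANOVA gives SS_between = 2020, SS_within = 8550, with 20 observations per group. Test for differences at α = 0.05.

df_between = 2, df_within = 57. F = MS_between/MS_within = 1010.0/150.0 = 6.733. F_crit ≈ 3.159. Reject H₀. At least one mean differs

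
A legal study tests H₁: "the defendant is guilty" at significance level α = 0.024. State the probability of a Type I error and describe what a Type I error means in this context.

P(Type I error) = α = 0.024. A Type I error is rejecting H₀ when H₀ is actually true (false positive) — here, concluding that the defendant is guilty when in fact this is not the case. Consequence: convicting an innocent person.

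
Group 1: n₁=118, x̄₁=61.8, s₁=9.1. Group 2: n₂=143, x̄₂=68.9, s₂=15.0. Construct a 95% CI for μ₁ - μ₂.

Difference = -7.1. SE = √(9.1²/118 + 15.0²/143) = 1.508. CI = (-10.06, -4.14)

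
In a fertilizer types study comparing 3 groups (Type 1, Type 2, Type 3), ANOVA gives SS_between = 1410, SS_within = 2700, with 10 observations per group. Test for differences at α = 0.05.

df_between = 2, df_within = 27. F = MS_between/MS_within = 705.0/100.0 = 7.05. F_crit ≈ 3.354. Reject H₀. At least one mean differs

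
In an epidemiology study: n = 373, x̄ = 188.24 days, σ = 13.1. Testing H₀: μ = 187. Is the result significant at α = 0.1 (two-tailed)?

z = (188.24 - 187)/(13.1/√373) = 1.828. Since |z| > 1.645, significant at α = 0.1.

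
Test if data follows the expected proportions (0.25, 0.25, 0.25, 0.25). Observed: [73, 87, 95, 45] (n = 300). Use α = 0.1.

Expected: [75.0, 75.0, 75.0, 75.0]. χ² = 19.307. df = 3, critical = 6.251. Reject H₀.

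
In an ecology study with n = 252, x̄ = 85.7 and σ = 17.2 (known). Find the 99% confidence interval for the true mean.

CI = x̄ ± z*(σ/√n) = 85.7 ± 2.576(17.2/√252) = 85.7 ± 2.79 = (82.91, 88.49)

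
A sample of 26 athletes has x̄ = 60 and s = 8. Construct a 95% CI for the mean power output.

CI = x̄ ± t*(s/√n) = 60 ± 2.06(8/√26) = (56.77, 63.23)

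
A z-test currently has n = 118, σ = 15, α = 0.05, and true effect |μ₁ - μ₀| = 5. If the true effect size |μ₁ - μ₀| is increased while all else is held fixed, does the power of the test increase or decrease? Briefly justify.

Power increases: a larger true effect increases the non-centrality λ = |μ₁ - μ₀|/(σ/√n).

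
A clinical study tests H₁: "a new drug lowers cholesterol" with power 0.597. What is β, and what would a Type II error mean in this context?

β = 1 - power = 1 - 0.597 = 0.403. A Type II error is failing to reject H₀ when H₀ is false (false negative) — here, failing to conclude that a new drug lowers cholesterol when in fact it is true. Consequence: shelving an effective drug — patients miss out on a treatment that would have helped.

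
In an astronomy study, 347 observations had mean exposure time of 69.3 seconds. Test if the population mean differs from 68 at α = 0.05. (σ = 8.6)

z = (x̄ - μ₀)/(σ/√n) = (69.3 - 68)/(8.6/√347) = 2.816. Critical value: ±1.96. Since |2.816| > 1.96, Reject H₀.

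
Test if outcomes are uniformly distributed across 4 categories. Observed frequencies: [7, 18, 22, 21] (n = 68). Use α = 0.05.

Expected = 17 each. χ² = Σ(O-E)²/E = 8.353. df = 3, critical value = 7.815. Reject H₀.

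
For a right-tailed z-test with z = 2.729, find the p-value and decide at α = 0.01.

p = P(Z > 2.729) = 1 - Φ(2.729) ≈ 0.0032. Since p < 0.01, reject H₀ (significant) at α = 0.01.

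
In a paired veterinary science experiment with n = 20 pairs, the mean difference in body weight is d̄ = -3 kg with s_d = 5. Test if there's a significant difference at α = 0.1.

t = d̄/(s_d/√n) = -3/(5/√20) = -2.683. df = 19, critical t = ±1.729. Reject H₀.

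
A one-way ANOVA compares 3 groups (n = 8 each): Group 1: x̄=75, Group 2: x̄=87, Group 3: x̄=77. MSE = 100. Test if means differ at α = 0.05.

Grand mean = 79.67. SS_between = 661.33, MS_between = 330.67. F = 3.307, F_crit ≈ 3.467. Fail to reject H₀.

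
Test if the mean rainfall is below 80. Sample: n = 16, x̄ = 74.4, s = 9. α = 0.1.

t = (74.4 - 80)/(9/√16) = -2.489, df = 15. Critical t = -1.341. Reject H₀.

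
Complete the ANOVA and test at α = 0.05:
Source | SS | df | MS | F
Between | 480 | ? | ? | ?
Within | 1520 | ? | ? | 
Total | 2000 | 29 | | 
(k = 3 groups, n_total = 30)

df_between = 2, df_within = 27. MS_between = 240.0, MS_within = 56.3. F = 4.263, F_crit ≈ 3.354. Reject H₀.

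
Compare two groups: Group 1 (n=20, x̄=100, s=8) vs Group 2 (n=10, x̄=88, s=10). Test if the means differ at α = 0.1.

Pooled sp = 8.69. t = 3.564, df = 28. Critical t = ±1.701. Reject H₀.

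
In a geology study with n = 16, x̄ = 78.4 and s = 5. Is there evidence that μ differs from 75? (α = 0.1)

t = (x̄ - μ₀)/(s/√n) = (78.4 - 75)/(5/√16) = 2.72. df = 15, critical t = ±1.753. Reject H₀.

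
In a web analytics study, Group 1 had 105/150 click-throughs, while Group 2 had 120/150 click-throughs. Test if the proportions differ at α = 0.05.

p̂₁ = 0.7, p̂₂ = 0.8, pooled p̂ = 0.75. z = -2.0. Critical: ±1.96. Reject H₀.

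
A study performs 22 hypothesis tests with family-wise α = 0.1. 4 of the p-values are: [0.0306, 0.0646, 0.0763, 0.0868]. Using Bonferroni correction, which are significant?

Bonferroni α = 0.1/22 = 0.00455. None of the given p-values are significant.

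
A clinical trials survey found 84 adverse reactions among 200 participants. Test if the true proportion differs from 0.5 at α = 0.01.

p̂ = 0.42, p₀ = 0.5. z = (p̂ - p₀)/√(p₀(1-p₀)/n) = -2.263. Critical: ±2.576. Fail to reject H₀.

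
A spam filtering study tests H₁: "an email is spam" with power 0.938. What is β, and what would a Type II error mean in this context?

β = 1 - power = 1 - 0.938 = 0.062. A Type II error is failing to reject H₀ when H₀ is false (false negative) — here, failing to conclude that an email is spam when in fact it is true. Consequence: a spam email lands in the inbox.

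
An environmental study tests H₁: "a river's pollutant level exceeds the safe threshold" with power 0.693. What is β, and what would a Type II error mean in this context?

β = 1 - power = 1 - 0.693 = 0.307. A Type II error is failing to reject H₀ when H₀ is false (false negative) — here, failing to conclude that a river's pollutant level exceeds the safe threshold when in fact it is true. Consequence: allowing unsafe pollution to continue.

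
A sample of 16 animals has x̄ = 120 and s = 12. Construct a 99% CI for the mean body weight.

CI = x̄ ± t*(s/√n) = 120 ± 2.947(12/√16) = (111.16, 128.84)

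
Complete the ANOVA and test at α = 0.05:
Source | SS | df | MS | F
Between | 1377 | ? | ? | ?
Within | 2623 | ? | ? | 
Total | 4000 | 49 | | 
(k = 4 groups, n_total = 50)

df_between = 3, df_within = 46. MS_between = 459.0, MS_within = 57.02. F = 8.05, F_crit ≈ 2.807. Reject H₀.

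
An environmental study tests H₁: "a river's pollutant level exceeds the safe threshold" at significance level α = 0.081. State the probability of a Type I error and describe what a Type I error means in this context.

P(Type I error) = α = 0.081. A Type I error is rejecting H₀ when H₀ is actually true (false positive) — here, concluding that a river's pollutant level exceeds the safe threshold when in fact this is not the case. Consequence: shutting down a compliant factory unnecessarily.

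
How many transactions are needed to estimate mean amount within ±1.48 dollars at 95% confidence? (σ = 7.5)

n = (z*σ/E)² = (1.96×7.5/1.48)² = 98.7 → n = 99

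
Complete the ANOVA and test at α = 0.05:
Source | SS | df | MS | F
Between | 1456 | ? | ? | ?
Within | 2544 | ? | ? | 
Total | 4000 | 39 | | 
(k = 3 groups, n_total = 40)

df_between = 2, df_within = 37. MS_between = 728.0, MS_within = 68.76. F = 10.588, F_crit ≈ 3.252. Reject H₀.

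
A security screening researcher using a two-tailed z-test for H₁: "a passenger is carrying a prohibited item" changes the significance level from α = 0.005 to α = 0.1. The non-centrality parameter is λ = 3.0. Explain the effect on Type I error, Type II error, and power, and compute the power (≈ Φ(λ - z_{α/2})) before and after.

Increasing α from 0.005 to 0.1:
• Type I error rate increases (α is the Type I rate by definition).
• Critical value moves from z_{α/2} = 2.807 to 1.645, so power = Φ(λ - z_{α/2}) goes from Φ(3.0 - 2.807) = 0.577 to Φ(3.0 - 1.645) = 0.912.
• Type II error rate β = 1 - power therefore decreases (0.423 → 0.088).
Appropriate when false negatives are costly — here, letting a prohibited item through — security breach.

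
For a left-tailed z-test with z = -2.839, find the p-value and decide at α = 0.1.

p = P(Z < -2.839) = Φ(-2.839) ≈ 0.0023. Since p < 0.1, reject H₀ (significant) at α = 0.1.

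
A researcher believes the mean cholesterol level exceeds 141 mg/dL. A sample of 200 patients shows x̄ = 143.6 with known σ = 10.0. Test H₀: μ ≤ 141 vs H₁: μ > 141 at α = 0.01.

z = 3.677. Critical value: 2.33. Reject H₀.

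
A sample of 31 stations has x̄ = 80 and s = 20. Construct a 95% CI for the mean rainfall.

CI = x̄ ± t*(s/√n) = 80 ± 2.042(20/√31) = (72.66, 87.34)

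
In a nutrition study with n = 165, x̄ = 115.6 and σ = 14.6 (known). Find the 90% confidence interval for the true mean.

CI = x̄ ± z*(σ/√n) = 115.6 ± 1.645(14.6/√165) = 115.6 ± 1.87 = (113.73, 117.47)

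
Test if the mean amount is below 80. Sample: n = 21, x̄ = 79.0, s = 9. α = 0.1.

t = (79.0 - 80)/(9/√21) = -0.509, df = 20. Critical t = -1.325. Fail to reject H₀.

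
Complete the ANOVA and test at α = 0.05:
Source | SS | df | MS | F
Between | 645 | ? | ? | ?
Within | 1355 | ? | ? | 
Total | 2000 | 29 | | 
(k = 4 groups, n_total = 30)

df_between = 3, df_within = 26. MS_between = 215.0, MS_within = 52.12. F = 4.125, F_crit ≈ 2.975. Reject H₀.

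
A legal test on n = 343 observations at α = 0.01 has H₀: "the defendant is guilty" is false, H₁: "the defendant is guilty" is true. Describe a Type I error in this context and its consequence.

Type I error: rejecting H₀ when it is true — concluding that the defendant is guilty when in fact it is not. Consequence: convicting an innocent person.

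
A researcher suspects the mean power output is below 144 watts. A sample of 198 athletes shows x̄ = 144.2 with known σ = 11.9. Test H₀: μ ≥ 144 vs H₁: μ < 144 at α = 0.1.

z = 0.236. Critical value: -1.28. Fail to reject H₀.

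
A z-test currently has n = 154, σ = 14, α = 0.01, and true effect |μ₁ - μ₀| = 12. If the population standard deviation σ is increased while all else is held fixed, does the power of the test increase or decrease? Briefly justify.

Power decreases: a larger σ inflates the standard error σ/√n, pulling the sampling distribution under H₁ back toward the critical value.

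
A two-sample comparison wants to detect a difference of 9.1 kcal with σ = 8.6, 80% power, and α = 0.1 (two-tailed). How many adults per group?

n per group = 2(z_α/2 + z_β)²σ²/d² = 2×(1.645 + 0.84)²×8.6²/9.1² = 11.03 → n = 12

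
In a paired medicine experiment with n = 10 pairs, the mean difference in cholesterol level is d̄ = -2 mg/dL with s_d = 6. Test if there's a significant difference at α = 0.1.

t = d̄/(s_d/√n) = -2/(6/√10) = -1.054. df = 9, critical t = ±1.833. Fail to reject H₀.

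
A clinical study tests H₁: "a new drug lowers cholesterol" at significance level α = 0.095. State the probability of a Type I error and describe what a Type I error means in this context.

P(Type I error) = α = 0.095. A Type I error is rejecting H₀ when H₀ is actually true (false positive) — here, concluding that a new drug lowers cholesterol when in fact this is not the case. Consequence: approving an ineffective drug — patients take a useless medication and may skip effective alternatives.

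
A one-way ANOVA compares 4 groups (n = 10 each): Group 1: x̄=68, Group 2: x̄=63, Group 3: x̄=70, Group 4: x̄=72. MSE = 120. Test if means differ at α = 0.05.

Grand mean = 68.25. SS_between = 447.5, MS_between = 149.17. F = 1.243, F_crit ≈ 2.866. Fail to reject H₀.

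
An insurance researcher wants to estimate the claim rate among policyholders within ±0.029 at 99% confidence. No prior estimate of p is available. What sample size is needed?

Conservative approach: use p = 0.5 (maximizes p(1-p) = 0.25). n = z²(0.25)/E² = 2.576²×0.25/0.029² = 1972.6 → n = 1973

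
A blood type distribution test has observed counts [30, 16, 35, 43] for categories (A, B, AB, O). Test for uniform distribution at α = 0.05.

Expected = 31 each. χ² = Σ(O-E)²/E = 12.452. df = 3, critical value = 7.815. Reject H₀.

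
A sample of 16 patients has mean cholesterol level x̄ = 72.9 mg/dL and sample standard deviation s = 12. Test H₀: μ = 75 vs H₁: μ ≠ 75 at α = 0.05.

t = (x̄ - μ₀)/(s/√n) = (72.9 - 75)/(12/√16) = -0.7. df = 15, critical t = ±2.131. Fail to reject H₀.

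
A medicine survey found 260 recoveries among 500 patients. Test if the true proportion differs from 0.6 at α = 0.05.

p̂ = 0.52, p₀ = 0.6. z = (p̂ - p₀)/√(p₀(1-p₀)/n) = -3.651. Critical: ±1.96. Reject H₀.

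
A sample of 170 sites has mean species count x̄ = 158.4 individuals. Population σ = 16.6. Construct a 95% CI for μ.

CI = x̄ ± z*(σ/√n) = 158.4 ± 1.96(16.6/√170) = 158.4 ± 2.5 = (155.9, 160.9)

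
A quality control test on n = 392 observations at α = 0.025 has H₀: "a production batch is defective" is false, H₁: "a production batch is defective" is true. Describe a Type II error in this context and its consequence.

Type II error: failing to reject H₀ when it is false — concluding that a production batch is defective is not supported when in fact it is. Consequence: shipping a defective batch — faulty products reach customers.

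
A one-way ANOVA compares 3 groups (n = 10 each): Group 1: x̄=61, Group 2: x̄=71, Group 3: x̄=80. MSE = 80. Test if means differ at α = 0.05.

Grand mean = 70.67. SS_between = 1806.67, MS_between = 903.33. F = 11.292, F_crit ≈ 3.354. Reject H₀.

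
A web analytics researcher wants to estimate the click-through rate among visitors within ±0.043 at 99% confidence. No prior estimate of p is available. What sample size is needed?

Conservative approach: use p = 0.5 (maximizes p(1-p) = 0.25). n = z²(0.25)/E² = 2.576²×0.25/0.043² = 897.2 → n = 898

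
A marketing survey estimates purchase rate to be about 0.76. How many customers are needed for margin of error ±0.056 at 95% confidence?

n = z²p(1-p)/E² = 1.96²×0.76×0.24/0.056² = 223.4 → n = 224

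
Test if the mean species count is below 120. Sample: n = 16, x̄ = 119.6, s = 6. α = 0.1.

t = (119.6 - 120)/(6/√16) = -0.267, df = 15. Critical t = -1.341. Fail to reject H₀.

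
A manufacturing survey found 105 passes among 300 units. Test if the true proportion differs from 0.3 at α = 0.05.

p̂ = 0.35, p₀ = 0.3. z = (p̂ - p₀)/√(p₀(1-p₀)/n) = 1.89. Critical: ±1.96. Fail to reject H₀.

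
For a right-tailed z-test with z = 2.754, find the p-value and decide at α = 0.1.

p = P(Z > 2.754) = 1 - Φ(2.754) ≈ 0.0029. Since p < 0.1, reject H₀ (significant) at α = 0.1.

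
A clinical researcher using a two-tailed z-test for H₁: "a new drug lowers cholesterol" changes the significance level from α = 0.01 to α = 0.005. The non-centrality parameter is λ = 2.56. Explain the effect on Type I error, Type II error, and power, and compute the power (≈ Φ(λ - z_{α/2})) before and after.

Decreasing α from 0.01 to 0.005:
• Type I error rate decreases (α is the Type I rate by definition).
• Critical value moves from z_{α/2} = 2.576 to 2.807, so power = Φ(λ - z_{α/2}) goes from Φ(2.56 - 2.576) = 0.494 to Φ(2.56 - 2.807) = 0.402.
• Type II error rate β = 1 - power therefore increases (0.506 → 0.598).
Appropriate when false positives are costly — here, approving an ineffective drug — patients take a useless medication and may skip effective alternatives.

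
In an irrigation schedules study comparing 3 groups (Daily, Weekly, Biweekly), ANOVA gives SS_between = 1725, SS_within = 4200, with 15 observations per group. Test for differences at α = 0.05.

df_between = 2, df_within = 42. F = MS_between/MS_within = 862.5/100.0 = 8.625. F_crit ≈ 3.22. Reject H₀. At least one mean differs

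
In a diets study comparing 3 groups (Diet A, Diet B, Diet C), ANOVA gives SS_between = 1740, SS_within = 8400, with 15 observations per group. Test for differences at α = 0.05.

df_between = 2, df_within = 42. F = MS_between/MS_within = 870.0/200.0 = 4.35. F_crit ≈ 3.22. Reject H₀. At least one mean differs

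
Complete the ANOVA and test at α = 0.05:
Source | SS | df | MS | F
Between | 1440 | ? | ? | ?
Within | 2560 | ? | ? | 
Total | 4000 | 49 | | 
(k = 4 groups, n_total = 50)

df_between = 3, df_within = 46. MS_between = 480.0, MS_within = 55.65. F = 8.625, F_crit ≈ 2.807. Reject H₀.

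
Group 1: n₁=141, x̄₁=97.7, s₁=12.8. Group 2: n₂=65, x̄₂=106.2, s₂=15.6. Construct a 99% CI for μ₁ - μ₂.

Difference = -8.5. SE = √(12.8²/141 + 15.6²/65) = 2.215. CI = (-14.21, -2.79)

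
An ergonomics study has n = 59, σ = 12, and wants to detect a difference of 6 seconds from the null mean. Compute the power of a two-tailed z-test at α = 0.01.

SE = σ/√n = 12/√59 = 1.562. Non-centrality λ = d/SE = 6/1.562 = 3.841. Power ≈ Φ(λ - z_{α/2}) = Φ(3.841 - 2.576) = Φ(1.265) = 0.897.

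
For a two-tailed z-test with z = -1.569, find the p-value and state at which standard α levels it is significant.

p = 2·P(Z > |-1.569|) = 2·(1 - Φ(1.569)) ≈ 0.1166. Not significant at any standard level.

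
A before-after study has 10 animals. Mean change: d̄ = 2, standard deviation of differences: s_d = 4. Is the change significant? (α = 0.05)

t = d̄/(s_d/√n) = 2/(4/√10) = 1.581. df = 9, critical t = ±2.262. Fail to reject H₀.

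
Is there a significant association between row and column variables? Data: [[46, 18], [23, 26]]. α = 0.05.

χ² = 7.258. df = 1, critical = 3.841. Reject H₀. Variables are dependent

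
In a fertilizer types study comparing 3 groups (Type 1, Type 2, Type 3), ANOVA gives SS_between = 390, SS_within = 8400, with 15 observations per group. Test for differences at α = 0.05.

df_between = 2, df_within = 42. F = MS_between/MS_within = 195.0/200.0 = 0.975. F_crit ≈ 3.22. Fail to reject H₀.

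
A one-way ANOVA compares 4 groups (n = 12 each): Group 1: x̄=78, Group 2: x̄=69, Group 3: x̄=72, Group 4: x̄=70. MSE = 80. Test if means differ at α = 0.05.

Grand mean = 72.25. SS_between = 585.0, MS_between = 195.0. F = 2.438, F_crit ≈ 2.816. Fail to reject H₀.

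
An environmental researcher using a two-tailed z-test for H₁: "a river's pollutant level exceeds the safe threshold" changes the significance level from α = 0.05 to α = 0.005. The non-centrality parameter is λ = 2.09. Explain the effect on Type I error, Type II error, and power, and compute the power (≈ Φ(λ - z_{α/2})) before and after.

Decreasing α from 0.05 to 0.005:
• Type I error rate decreases (α is the Type I rate by definition).
• Critical value moves from z_{α/2} = 1.96 to 2.807, so power = Φ(λ - z_{α/2}) goes from Φ(2.09 - 1.96) = 0.552 to Φ(2.09 - 2.807) = 0.237.
• Type II error rate β = 1 - power therefore increases (0.448 → 0.763).
Appropriate when false positives are costly — here, shutting down a compliant factory unnecessarily.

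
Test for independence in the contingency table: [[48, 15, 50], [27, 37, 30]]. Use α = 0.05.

χ² = 18.6. df = 2, critical = 5.991. Reject H₀. Variables are dependent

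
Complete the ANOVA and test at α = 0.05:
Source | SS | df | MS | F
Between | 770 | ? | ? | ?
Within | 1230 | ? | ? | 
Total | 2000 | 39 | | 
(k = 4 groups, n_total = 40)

df_between = 3, df_within = 36. MS_between = 256.67, MS_within = 34.17. F = 7.512, F_crit ≈ 2.866. Reject H₀.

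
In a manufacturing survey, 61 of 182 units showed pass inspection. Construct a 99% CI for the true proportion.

p̂ = 0.335. CI = p̂ ± z*√(p̂(1-p̂)/n) = (0.245, 0.425)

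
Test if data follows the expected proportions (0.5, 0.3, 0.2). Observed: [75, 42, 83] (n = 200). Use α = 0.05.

Expected: [100.0, 60.0, 40.0]. χ² = 57.875. df = 2, critical = 5.991. Reject H₀.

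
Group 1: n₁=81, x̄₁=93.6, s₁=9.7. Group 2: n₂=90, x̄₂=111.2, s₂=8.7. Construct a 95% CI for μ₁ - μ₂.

Difference = -17.6. SE = √(9.7²/81 + 8.7²/90) = 1.415. CI = (-20.37, -14.83)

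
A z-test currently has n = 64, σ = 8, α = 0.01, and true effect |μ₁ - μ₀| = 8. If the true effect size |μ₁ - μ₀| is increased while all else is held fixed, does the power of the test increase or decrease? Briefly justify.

Power increases: a larger true effect increases the non-centrality λ = |μ₁ - μ₀|/(σ/√n).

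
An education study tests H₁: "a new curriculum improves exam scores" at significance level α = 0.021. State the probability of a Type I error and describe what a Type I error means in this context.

P(Type I error) = α = 0.021. A Type I error is rejecting H₀ when H₀ is actually true (false positive) — here, concluding that a new curriculum improves exam scores when in fact this is not the case. Consequence: adopting a curriculum that gives no real benefit — disruption for nothing.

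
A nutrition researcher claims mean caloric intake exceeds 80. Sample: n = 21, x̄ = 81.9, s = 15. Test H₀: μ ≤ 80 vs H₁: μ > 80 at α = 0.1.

t = (81.9 - 80)/(15/√21) = 0.58, df = 20. Critical t = 1.325. Fail to reject H₀.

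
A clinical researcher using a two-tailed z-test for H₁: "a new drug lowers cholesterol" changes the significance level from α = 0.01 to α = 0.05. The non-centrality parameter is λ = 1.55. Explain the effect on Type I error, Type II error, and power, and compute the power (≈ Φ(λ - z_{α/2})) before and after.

Increasing α from 0.01 to 0.05:
• Type I error rate increases (α is the Type I rate by definition).
• Critical value moves from z_{α/2} = 2.576 to 1.96, so power = Φ(λ - z_{α/2}) goes from Φ(1.55 - 2.576) = 0.152 to Φ(1.55 - 1.96) = 0.341.
• Type II error rate β = 1 - power therefore decreases (0.848 → 0.659).
Appropriate when false negatives are costly — here, shelving an effective drug — patients miss out on a treatment that would have helped.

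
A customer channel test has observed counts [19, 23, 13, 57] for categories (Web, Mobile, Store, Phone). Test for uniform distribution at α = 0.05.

Expected = 28 each. χ² = Σ(O-E)²/E = 41.857. df = 3, critical value = 7.815. Reject H₀.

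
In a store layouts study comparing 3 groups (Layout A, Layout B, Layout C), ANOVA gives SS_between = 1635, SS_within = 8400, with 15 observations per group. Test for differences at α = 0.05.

df_between = 2, df_within = 42. F = MS_between/MS_within = 817.5/200.0 = 4.088. F_crit ≈ 3.22. Reject H₀. At least one mean differs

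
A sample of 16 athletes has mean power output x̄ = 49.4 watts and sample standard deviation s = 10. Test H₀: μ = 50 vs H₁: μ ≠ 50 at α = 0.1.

t = (x̄ - μ₀)/(s/√n) = (49.4 - 50)/(10/√16) = -0.24. df = 15, critical t = ±1.753. Fail to reject H₀.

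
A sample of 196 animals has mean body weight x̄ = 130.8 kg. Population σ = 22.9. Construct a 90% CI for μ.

CI = x̄ ± z*(σ/√n) = 130.8 ± 1.645(22.9/√196) = 130.8 ± 2.69 = (128.11, 133.49)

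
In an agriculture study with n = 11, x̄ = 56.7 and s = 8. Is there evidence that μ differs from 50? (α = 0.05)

t = (x̄ - μ₀)/(s/√n) = (56.7 - 50)/(8/√11) = 2.778. df = 10, critical t = ±2.228. Reject H₀.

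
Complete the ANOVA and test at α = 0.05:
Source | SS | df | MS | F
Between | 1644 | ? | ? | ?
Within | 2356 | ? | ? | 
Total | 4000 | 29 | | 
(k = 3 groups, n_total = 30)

df_between = 2, df_within = 27. MS_between = 822.0, MS_within = 87.26. F = 9.42, F_crit ≈ 3.354. Reject H₀.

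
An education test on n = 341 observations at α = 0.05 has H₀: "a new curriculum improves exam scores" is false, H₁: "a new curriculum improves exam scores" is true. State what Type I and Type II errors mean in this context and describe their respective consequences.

Type I (false positive): concluding that a new curriculum improves exam scores when it is not — adopting a curriculum that gives no real benefit — disruption for nothing. Type II (false negative): failing to conclude that a new curriculum improves exam scores when it is — keeping the old curriculum when the new one would have helped students. Which is costlier depends on domain priorities and is a judgement call rather than a statistical fact.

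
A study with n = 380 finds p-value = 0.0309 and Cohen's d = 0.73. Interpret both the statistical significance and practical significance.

Statistically significant (p = 0.0309 < 0.05). Cohen's d = 0.73 indicates a medium effect size. Both statistical and practical significance should be considered.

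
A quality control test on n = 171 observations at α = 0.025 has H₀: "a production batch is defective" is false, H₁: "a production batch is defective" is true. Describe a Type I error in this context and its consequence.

Type I error: rejecting H₀ when it is true — concluding that a production batch is defective when in fact it is not. Consequence: scrapping a good batch — wasted material and cost for no reason.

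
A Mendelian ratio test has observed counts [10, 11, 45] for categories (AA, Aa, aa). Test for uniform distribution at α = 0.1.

Expected = 22 each. χ² = Σ(O-E)²/E = 36.091. df = 2, critical value = 4.605. Reject H₀.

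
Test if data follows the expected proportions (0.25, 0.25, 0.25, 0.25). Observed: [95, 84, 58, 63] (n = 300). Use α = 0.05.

Expected: [75.0, 75.0, 75.0, 75.0]. χ² = 12.187. df = 3, critical = 7.815. Reject H₀.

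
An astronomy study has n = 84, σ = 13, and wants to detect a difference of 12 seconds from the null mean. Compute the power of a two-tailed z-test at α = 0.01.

SE = σ/√n = 13/√84 = 1.418. Non-centrality λ = d/SE = 12/1.418 = 8.46. Power ≈ Φ(λ - z_{α/2}) = Φ(8.46 - 2.576) = Φ(5.884) = 1.0.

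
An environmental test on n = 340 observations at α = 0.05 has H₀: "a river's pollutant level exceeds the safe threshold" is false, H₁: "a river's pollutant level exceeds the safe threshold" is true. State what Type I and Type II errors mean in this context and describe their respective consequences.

Type I (false positive): concluding that a river's pollutant level exceeds the safe threshold when it is not — shutting down a compliant factory unnecessarily. Type II (false negative): failing to conclude that a river's pollutant level exceeds the safe threshold when it is — allowing unsafe pollution to continue. Which is costlier depends on domain priorities and is a judgement call rather than a statistical fact.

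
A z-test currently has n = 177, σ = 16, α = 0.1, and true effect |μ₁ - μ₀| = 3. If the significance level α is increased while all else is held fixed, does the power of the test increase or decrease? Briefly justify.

Power increases: a larger α lowers the critical value, so more of the H₁ sampling distribution falls in the rejection region.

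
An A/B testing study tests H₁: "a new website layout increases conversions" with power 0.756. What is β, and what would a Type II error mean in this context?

β = 1 - power = 1 - 0.756 = 0.244. A Type II error is failing to reject H₀ when H₀ is false (false negative) — here, failing to conclude that a new website layout increases conversions when in fact it is true. Consequence: discarding a layout that would have improved conversions — lost revenue.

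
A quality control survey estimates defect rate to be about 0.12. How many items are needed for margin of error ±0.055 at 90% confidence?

n = z²p(1-p)/E² = 1.645²×0.12×0.88/0.055² = 94.5 → n = 95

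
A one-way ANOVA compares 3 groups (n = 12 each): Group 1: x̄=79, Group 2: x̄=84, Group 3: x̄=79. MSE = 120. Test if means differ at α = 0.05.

Grand mean = 80.67. SS_between = 200.0, MS_between = 100.0. F = 0.833, F_crit ≈ 3.285. Fail to reject H₀.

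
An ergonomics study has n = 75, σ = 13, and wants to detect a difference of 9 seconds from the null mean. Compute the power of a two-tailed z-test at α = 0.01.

SE = σ/√n = 13/√75 = 1.501. Non-centrality λ = d/SE = 9/1.501 = 5.996. Power ≈ Φ(λ - z_{α/2}) = Φ(5.996 - 2.576) = Φ(3.42) = 1.0.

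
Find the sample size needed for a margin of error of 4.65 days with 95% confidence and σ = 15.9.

n = (z*σ/E)² = (1.96×15.9/4.65)² = 44.9 → n = 45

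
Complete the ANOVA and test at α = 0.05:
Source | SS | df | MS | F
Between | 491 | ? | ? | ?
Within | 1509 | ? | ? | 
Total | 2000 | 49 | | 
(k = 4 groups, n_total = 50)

df_between = 3, df_within = 46. MS_between = 163.67, MS_within = 32.8. F = 4.989, F_crit ≈ 2.807. Reject H₀.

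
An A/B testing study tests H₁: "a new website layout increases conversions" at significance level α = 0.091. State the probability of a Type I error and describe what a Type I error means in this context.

P(Type I error) = α = 0.091. A Type I error is rejecting H₀ when H₀ is actually true (false positive) — here, concluding that a new website layout increases conversions when in fact this is not the case. Consequence: rolling out a layout that doesn't actually help — wasted engineering effort.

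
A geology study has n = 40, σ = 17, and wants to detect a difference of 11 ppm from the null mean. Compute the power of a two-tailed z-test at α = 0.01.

SE = σ/√n = 17/√40 = 2.688. Non-centrality λ = d/SE = 11/2.688 = 4.092. Power ≈ Φ(λ - z_{α/2}) = Φ(4.092 - 2.576) = Φ(1.516) = 0.935.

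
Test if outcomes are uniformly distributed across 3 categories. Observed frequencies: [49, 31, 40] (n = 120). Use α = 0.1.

Expected = 40 each. χ² = Σ(O-E)²/E = 4.05. df = 2, critical value = 4.605. Fail to reject H₀.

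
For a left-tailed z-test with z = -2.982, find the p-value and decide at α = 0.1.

p = P(Z < -2.982) = Φ(-2.982) ≈ 0.0014. Since p < 0.1, reject H₀ (significant) at α = 0.1.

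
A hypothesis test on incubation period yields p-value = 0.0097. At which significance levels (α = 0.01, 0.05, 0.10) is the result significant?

p = 0.0097. Significant at: α = 0.01, 0.05, 0.1.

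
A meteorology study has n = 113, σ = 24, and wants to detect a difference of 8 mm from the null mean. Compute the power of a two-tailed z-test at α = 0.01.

SE = σ/√n = 24/√113 = 2.258. Non-centrality λ = d/SE = 8/2.258 = 3.543. Power ≈ Φ(λ - z_{α/2}) = Φ(3.543 - 2.576) = Φ(0.967) = 0.833.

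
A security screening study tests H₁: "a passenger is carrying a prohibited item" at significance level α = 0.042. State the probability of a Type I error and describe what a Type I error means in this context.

P(Type I error) = α = 0.042. A Type I error is rejecting H₀ when H₀ is actually true (false positive) — here, concluding that a passenger is carrying a prohibited item when in fact this is not the case. Consequence: detaining an innocent passenger — delay and inconvenience.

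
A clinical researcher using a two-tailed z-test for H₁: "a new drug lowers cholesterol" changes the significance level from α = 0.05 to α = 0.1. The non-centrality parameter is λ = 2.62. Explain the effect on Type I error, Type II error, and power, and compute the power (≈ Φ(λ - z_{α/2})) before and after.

Increasing α from 0.05 to 0.1:
• Type I error rate increases (α is the Type I rate by definition).
• Critical value moves from z_{α/2} = 1.96 to 1.645, so power = Φ(λ - z_{α/2}) goes from Φ(2.62 - 1.96) = 0.745 to Φ(2.62 - 1.645) = 0.835.
• Type II error rate β = 1 - power therefore decreases (0.255 → 0.165).
Appropriate when false negatives are costly — here, shelving an effective drug — patients miss out on a treatment that would have helped.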